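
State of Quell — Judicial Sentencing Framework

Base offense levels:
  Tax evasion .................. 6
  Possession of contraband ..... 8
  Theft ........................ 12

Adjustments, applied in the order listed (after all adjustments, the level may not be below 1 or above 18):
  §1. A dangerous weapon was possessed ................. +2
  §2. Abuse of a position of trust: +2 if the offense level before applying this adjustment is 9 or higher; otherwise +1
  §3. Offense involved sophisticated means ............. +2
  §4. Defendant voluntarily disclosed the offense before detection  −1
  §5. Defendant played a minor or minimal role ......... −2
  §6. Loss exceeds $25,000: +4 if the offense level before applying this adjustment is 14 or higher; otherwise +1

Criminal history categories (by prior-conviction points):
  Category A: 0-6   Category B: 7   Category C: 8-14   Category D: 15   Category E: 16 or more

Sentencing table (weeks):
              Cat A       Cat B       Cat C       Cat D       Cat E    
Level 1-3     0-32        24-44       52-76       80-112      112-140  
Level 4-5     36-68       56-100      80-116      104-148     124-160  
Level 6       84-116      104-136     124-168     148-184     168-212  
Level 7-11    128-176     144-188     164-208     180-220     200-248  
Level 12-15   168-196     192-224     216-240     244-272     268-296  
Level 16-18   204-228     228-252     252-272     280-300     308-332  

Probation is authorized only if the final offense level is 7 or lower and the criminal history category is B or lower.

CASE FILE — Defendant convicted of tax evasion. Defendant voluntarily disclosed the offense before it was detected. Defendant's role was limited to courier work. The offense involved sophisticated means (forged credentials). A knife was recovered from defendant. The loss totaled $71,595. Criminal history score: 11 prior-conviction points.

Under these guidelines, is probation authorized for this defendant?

Base offense level for tax evasion: 6.
§1 applies: 6 + 2 = 8.
§3 applies: 8 + 2 = 10.
§4 applies: 10 − 1 = 9.
§5 applies: 9 − 2 = 7.
§6 applies (level before this adjustment is 7 < 14, so +1): 7 + 1 = 8.
Final offense level: 8.
Criminal history: 11 prior points → Category C (8-14).
Level 8 falls in the 7-11 band.
Grid: Level 7-11 × Category C = 164-208 weeks.
Probation check: level 8 > 7 and category C > B → not eligible.

No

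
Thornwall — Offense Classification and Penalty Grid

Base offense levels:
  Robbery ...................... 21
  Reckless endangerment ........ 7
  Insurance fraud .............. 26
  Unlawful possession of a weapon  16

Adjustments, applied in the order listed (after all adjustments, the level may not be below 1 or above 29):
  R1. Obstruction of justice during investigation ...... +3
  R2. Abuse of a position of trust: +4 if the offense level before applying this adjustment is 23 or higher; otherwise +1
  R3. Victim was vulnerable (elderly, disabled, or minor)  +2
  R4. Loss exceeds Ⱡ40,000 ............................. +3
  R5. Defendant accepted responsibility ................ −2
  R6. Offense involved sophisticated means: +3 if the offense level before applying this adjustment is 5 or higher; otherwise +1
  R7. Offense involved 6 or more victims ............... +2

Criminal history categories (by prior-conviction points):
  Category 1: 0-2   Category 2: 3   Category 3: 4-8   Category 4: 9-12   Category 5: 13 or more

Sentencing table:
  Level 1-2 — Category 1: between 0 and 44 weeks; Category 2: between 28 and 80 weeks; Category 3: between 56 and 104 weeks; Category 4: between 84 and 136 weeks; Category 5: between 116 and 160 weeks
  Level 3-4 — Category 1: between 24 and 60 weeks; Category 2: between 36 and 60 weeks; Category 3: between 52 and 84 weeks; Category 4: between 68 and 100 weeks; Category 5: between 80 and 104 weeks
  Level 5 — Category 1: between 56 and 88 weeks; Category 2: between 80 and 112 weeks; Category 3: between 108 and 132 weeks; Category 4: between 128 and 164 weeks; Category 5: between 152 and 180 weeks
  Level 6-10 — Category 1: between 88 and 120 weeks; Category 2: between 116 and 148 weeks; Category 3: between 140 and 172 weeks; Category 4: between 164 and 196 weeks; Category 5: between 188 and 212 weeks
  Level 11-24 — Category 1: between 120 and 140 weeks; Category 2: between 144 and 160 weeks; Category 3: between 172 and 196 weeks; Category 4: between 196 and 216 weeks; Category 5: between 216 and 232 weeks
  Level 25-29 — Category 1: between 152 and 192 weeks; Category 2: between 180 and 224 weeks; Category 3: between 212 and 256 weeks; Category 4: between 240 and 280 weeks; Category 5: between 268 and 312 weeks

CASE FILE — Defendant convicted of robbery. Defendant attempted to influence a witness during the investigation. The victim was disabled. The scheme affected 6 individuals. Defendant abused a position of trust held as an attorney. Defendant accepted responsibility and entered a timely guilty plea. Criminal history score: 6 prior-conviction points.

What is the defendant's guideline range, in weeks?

Base offense level for robbery: 21.
R1 applies: 21 + 3 = 24.
R2 applies (level before this adjustment is 24 ≥ 23, so +4): 24 + 4 = 28.
R3 applies: 28 + 2 = 30.
R5 applies: 30 − 2 = 28.
R6 does not apply.
R7 applies: 28 + 2 = 30.
Level 30 exceeds the maximum of 29; capped at 29.
Final offense level: 29.
Criminal history: 6 prior points → Category 3 (4-8).
Level 29 falls in the 25-29 band.
Grid: Level 25-29 × Category 3 = 212-256 weeks.

212-256 weeks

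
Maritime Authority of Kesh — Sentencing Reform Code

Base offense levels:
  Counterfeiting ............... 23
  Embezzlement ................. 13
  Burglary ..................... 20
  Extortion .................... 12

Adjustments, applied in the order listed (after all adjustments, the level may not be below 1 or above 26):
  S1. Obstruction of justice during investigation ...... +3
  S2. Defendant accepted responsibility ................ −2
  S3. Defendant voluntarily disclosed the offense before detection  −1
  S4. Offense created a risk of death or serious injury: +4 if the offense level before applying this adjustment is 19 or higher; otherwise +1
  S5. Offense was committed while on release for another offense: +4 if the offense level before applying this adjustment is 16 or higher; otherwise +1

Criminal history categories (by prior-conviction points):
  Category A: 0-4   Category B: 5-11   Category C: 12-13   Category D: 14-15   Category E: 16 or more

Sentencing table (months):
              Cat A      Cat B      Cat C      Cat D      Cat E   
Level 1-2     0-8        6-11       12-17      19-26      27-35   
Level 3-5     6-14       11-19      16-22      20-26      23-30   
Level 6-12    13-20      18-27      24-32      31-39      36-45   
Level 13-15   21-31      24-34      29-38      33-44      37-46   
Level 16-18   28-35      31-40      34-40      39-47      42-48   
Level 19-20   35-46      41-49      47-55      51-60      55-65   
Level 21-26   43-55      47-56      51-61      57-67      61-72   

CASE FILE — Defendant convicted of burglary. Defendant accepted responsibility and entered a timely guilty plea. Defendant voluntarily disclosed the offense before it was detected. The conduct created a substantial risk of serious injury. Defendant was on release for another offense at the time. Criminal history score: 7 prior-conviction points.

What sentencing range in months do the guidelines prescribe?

47-56 months

Base offense level for burglary: 20.
S1 does not apply.
S2 applies: 20 − 2 = 18.
S3 applies: 18 − 1 = 17.
S4 applies (level before this adjustment is 17 < 19, so +1): 17 + 1 = 18.
S5 applies (level before this adjustment is 18 ≥ 16, so +4): 18 + 4 = 22.
Final offense level: 22.
Criminal history: 7 prior points → Category B (5-11).
Level 22 falls in the 21-26 band.
Grid: Level 21-26 × Category B = 47-56 months.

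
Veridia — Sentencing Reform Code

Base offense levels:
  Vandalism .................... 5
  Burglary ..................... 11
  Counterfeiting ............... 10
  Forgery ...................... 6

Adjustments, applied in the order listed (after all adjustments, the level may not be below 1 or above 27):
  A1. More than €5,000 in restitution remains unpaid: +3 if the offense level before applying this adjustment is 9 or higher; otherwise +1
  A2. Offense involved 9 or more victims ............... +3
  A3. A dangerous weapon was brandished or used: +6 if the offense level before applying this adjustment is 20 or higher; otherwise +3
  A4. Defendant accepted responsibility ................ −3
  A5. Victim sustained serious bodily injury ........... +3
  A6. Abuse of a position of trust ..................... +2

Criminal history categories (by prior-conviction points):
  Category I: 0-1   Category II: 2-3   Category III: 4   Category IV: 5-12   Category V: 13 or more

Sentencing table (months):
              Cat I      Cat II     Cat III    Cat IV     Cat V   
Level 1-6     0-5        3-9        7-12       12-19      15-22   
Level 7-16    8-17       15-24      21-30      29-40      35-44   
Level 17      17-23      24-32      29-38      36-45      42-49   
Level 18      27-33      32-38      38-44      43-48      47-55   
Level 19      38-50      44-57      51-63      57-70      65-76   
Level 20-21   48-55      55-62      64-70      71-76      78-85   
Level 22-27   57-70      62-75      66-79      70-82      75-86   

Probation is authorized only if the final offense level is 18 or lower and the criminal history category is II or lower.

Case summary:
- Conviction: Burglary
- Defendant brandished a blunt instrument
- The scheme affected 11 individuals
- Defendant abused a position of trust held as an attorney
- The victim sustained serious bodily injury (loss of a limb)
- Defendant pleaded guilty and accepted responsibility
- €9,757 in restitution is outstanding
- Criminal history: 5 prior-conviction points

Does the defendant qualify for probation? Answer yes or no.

Base offense level for burglary: 11.
A1 applies (level before this adjustment is 11 ≥ 9, so +3): 11 + 3 = 14.
A2 applies: 14 + 3 = 17.
A3 applies (level before this adjustment is 17 < 20, so +3): 17 + 3 = 20.
A4 applies: 20 − 3 = 17.
A5 applies: 17 + 3 = 20.
A6 applies: 20 + 2 = 22.
Final offense level: 22.
Criminal history: 5 prior points → Category IV (5-12).
Level 22 falls in the 22-27 band.
Grid: Level 22-27 × Category IV = 70-82 months.
Probation check: level 22 > 18 and category IV > II → not eligible.

No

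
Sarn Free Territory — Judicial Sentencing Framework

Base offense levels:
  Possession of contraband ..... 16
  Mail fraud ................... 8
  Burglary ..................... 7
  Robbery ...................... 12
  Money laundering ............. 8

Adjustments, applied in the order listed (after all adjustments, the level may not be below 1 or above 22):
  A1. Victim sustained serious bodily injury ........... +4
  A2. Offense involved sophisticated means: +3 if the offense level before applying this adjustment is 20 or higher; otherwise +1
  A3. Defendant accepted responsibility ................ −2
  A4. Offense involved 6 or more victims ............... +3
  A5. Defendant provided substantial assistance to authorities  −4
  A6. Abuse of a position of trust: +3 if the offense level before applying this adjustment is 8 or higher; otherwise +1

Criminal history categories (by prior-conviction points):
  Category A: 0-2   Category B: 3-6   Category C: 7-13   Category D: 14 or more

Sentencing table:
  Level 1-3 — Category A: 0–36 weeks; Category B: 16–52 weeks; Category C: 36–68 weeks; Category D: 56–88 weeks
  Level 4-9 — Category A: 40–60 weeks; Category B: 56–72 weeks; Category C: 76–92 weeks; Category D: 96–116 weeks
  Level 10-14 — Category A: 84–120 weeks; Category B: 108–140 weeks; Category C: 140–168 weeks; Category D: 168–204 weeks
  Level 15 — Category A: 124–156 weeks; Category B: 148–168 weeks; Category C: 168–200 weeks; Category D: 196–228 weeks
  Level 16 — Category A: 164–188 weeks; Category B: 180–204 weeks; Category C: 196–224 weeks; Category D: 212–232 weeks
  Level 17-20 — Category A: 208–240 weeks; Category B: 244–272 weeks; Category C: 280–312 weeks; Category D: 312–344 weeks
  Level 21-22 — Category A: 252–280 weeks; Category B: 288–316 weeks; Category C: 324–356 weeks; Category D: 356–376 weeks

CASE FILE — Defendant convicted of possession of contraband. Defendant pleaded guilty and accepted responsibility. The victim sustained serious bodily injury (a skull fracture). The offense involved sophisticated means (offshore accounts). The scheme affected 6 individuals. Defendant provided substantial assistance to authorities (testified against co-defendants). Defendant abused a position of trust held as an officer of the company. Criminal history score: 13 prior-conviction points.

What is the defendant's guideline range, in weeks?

324-356 weeks

Base offense level for possession of contraband: 16.
A1 applies: 16 + 4 = 20.
A2 applies (level before this adjustment is 20 ≥ 20, so +3): 20 + 3 = 23.
A3 applies: 23 − 2 = 21.
A4 applies: 21 + 3 = 24.
A5 applies: 24 − 4 = 20.
A6 applies (level before this adjustment is 20 ≥ 8, so +3): 20 + 3 = 23.
Level 23 exceeds the maximum of 22; capped at 22.
Final offense level: 22.
Criminal history: 13 prior points → Category C (7-13).
Level 22 falls in the 21-22 band.
Grid: Level 21-22 × Category C = 324-356 weeks.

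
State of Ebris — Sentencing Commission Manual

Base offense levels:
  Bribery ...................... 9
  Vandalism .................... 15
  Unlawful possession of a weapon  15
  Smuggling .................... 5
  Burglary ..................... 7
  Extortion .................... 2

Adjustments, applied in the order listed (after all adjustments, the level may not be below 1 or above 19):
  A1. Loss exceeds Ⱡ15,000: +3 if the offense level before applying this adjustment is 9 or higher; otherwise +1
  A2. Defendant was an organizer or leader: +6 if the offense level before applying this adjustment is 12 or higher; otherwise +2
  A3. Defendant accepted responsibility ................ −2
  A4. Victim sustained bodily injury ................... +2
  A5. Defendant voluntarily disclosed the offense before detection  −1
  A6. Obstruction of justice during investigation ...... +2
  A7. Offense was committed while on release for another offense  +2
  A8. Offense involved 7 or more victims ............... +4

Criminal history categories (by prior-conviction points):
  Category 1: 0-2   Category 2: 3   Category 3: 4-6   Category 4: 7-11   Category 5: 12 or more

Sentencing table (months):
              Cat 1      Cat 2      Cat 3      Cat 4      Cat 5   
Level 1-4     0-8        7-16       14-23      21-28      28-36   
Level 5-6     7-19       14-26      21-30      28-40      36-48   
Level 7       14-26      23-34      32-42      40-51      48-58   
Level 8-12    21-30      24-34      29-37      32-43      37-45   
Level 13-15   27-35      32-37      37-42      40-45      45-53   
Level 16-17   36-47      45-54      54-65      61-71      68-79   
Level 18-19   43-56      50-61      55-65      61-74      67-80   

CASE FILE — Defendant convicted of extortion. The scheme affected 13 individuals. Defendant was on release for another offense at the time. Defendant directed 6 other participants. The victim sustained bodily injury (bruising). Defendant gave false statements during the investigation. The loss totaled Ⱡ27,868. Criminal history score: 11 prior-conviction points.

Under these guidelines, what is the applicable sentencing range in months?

40-45 months

Base offense level for extortion: 2.
A1 applies (level before this adjustment is 2 < 9, so +1): 2 + 1 = 3.
A2 applies (level before this adjustment is 3 < 12, so +2): 3 + 2 = 5.
A3 does not apply.
A4 applies: 5 + 2 = 7.
A5 does not apply.
A6 applies: 7 + 2 = 9.
A7 applies: 9 + 2 = 11.
A8 applies: 11 + 4 = 15.
Final offense level: 15.
Criminal history: 11 prior points → Category 4 (7-11).
Level 15 falls in the 13-15 band.
Grid: Level 13-15 × Category 4 = 40-45 months.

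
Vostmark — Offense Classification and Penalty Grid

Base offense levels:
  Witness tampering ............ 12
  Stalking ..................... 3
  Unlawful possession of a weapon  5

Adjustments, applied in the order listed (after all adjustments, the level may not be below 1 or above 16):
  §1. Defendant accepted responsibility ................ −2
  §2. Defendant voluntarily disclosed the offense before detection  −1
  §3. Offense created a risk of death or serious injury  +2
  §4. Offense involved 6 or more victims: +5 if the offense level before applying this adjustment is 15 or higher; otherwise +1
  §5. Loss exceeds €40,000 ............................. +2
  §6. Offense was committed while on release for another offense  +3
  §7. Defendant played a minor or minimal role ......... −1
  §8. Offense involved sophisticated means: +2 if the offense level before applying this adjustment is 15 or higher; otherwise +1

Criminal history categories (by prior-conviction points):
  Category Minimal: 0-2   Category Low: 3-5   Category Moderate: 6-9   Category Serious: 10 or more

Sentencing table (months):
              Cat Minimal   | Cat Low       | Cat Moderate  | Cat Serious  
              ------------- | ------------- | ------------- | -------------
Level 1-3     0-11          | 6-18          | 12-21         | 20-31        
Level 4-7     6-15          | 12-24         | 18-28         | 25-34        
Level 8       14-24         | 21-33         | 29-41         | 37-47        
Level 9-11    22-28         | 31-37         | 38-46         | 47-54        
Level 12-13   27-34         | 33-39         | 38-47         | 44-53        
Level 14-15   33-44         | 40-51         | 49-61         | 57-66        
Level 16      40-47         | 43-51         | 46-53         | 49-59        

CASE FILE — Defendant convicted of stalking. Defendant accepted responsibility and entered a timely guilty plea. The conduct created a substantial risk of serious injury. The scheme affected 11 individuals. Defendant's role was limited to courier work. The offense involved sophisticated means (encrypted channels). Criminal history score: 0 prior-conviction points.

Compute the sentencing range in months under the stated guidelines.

6-15 months

Base offense level for stalking: 3.
§1 applies: 3 − 2 = 1.
§2 does not apply.
§3 applies: 1 + 2 = 3.
§4 applies (level before this adjustment is 3 < 15, so +1): 3 + 1 = 4.
§7 applies: 4 − 1 = 3.
§8 applies (level before this adjustment is 3 < 15, so +1): 3 + 1 = 4.
Final offense level: 4.
Criminal history: 0 prior points → Category Minimal (0-2).
Level 4 falls in the 4-7 band.
Grid: Level 4-7 × Category Minimal = 6-15 months.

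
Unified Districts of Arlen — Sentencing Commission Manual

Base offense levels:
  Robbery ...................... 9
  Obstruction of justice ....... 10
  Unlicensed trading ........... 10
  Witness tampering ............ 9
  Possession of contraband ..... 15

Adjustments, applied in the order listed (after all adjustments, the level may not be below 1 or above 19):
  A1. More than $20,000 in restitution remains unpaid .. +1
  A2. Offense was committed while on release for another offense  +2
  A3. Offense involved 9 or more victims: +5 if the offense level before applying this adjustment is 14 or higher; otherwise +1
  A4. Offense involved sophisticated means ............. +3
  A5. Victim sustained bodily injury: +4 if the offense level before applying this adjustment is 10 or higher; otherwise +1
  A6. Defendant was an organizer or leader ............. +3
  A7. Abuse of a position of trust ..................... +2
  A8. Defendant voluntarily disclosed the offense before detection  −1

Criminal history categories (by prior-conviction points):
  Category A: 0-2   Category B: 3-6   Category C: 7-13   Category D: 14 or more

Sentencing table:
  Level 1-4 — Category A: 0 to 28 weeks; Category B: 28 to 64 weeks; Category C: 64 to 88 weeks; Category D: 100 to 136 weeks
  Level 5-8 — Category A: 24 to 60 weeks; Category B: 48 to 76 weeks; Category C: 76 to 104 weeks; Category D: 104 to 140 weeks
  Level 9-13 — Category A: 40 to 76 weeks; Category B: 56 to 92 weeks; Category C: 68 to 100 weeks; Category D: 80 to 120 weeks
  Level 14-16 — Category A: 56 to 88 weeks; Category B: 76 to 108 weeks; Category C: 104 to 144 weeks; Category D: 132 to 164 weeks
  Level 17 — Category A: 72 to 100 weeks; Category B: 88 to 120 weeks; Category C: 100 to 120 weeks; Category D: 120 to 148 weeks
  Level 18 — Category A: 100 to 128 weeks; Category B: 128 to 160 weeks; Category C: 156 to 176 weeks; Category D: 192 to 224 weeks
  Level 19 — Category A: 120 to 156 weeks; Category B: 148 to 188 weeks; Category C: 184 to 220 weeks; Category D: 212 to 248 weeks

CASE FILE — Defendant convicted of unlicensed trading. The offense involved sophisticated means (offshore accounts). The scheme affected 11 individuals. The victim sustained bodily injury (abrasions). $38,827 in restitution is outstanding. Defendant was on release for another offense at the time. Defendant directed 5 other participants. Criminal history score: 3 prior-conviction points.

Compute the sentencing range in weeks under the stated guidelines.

148-188 weeks

Base offense level for unlicensed trading: 10.
A1 applies: 10 + 1 = 11.
A2 applies: 11 + 2 = 13.
A3 applies (level before this adjustment is 13 < 14, so +1): 13 + 1 = 14.
A4 applies: 14 + 3 = 17.
A5 applies (level before this adjustment is 17 ≥ 10, so +4): 17 + 4 = 21.
A6 applies: 21 + 3 = 24.
A8 does not apply.
Level 24 exceeds the maximum of 19; capped at 19.
Final offense level: 19.
Criminal history: 3 prior points → Category B (3-6).
Level 19 falls in the 19 band.
Grid: Level 19 × Category B = 148-188 weeks.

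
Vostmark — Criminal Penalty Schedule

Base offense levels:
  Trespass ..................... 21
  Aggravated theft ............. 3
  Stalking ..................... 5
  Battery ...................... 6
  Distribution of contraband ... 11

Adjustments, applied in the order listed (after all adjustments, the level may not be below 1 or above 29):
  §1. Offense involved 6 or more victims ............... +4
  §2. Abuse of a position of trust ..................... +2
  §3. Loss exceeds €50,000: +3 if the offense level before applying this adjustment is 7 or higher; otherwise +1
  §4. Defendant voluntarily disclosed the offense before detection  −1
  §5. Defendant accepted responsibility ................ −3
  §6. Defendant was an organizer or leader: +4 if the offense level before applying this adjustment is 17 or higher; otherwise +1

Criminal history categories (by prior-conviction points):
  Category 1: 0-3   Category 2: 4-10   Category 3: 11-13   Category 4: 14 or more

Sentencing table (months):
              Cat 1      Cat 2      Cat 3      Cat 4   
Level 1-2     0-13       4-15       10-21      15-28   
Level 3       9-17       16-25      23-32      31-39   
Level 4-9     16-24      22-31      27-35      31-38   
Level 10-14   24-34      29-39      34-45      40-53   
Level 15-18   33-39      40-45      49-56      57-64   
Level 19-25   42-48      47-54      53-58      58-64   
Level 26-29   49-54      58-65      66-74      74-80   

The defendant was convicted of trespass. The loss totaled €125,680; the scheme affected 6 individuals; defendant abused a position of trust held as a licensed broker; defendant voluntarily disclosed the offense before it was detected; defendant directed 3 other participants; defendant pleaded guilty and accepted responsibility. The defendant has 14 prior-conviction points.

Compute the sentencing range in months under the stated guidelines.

74-80 months

Base offense level for trespass: 21.
§1 applies: 21 + 4 = 25.
§2 applies: 25 + 2 = 27.
§3 applies (level before this adjustment is 27 ≥ 7, so +3): 27 + 3 = 30.
§4 applies: 30 − 1 = 29.
§5 applies: 29 − 3 = 26.
§6 applies (level before this adjustment is 26 ≥ 17, so +4): 26 + 4 = 30.
Level 30 exceeds the maximum of 29; capped at 29.
Final offense level: 29.
Criminal history: 14 prior points → Category 4 (14+).
Level 29 falls in the 26-29 band.
Grid: Level 26-29 × Category 4 = 74-80 months.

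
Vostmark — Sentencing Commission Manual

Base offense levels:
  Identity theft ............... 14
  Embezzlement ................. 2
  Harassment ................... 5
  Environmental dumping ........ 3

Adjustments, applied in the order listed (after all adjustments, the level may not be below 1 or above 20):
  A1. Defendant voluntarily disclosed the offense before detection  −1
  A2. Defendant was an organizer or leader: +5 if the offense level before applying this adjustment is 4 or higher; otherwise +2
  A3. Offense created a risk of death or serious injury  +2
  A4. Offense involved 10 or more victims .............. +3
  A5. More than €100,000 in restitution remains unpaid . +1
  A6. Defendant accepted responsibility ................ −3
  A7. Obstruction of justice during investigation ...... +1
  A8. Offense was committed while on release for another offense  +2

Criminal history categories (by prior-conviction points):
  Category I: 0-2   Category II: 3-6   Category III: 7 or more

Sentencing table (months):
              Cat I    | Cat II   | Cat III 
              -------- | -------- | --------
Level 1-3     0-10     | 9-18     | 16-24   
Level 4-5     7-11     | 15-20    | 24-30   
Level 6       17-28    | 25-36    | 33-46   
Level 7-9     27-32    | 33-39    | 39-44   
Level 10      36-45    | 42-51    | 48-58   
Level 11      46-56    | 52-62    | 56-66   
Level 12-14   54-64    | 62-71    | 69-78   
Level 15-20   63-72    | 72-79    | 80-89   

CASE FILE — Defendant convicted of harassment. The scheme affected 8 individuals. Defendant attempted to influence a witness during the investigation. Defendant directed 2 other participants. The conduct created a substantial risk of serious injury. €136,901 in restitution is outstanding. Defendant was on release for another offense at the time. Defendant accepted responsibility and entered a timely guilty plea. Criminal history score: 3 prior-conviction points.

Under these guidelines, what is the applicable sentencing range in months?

62-71 months

Base offense level for harassment: 5.
A1 does not apply.
A2 applies (level before this adjustment is 5 ≥ 4, so +5): 5 + 5 = 10.
A3 applies: 10 + 2 = 12.
A4 does not apply.
A5 applies: 12 + 1 = 13.
A6 applies: 13 − 3 = 10.
A7 applies: 10 + 1 = 11.
A8 applies: 11 + 2 = 13.
Final offense level: 13.
Criminal history: 3 prior points → Category II (3-6).
Level 13 falls in the 12-14 band.
Grid: Level 12-14 × Category II = 62-71 months.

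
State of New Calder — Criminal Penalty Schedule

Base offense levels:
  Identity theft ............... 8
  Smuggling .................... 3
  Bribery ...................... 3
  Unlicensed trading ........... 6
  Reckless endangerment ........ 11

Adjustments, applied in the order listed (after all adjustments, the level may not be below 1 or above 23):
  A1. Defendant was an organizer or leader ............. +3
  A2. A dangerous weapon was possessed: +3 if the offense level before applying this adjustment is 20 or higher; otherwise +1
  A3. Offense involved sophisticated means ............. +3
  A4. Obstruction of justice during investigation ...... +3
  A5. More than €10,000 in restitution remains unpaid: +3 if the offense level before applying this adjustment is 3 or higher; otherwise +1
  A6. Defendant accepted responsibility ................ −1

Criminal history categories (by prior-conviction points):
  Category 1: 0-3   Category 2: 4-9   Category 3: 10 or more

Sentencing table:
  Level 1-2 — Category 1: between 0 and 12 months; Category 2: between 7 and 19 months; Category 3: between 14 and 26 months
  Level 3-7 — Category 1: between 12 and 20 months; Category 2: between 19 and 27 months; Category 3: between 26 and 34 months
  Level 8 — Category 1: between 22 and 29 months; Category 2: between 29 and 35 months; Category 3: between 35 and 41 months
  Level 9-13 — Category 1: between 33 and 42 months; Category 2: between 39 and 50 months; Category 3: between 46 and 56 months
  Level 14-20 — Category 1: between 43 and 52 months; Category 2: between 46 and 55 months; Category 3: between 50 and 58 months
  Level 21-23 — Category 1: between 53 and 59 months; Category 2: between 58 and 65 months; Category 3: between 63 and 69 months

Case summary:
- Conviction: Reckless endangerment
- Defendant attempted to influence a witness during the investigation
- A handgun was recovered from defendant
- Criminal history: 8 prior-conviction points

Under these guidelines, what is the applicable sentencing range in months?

Base offense level for reckless endangerment: 11.
A2 applies (level before this adjustment is 11 < 20, so +1): 11 + 1 = 12.
A3 does not apply.
A4 applies: 12 + 3 = 15.
Final offense level: 15.
Criminal history: 8 prior points → Category 2 (4-9).
Level 15 falls in the 14-20 band.
Grid: Level 14-20 × Category 2 = 46-55 months.

46-55 months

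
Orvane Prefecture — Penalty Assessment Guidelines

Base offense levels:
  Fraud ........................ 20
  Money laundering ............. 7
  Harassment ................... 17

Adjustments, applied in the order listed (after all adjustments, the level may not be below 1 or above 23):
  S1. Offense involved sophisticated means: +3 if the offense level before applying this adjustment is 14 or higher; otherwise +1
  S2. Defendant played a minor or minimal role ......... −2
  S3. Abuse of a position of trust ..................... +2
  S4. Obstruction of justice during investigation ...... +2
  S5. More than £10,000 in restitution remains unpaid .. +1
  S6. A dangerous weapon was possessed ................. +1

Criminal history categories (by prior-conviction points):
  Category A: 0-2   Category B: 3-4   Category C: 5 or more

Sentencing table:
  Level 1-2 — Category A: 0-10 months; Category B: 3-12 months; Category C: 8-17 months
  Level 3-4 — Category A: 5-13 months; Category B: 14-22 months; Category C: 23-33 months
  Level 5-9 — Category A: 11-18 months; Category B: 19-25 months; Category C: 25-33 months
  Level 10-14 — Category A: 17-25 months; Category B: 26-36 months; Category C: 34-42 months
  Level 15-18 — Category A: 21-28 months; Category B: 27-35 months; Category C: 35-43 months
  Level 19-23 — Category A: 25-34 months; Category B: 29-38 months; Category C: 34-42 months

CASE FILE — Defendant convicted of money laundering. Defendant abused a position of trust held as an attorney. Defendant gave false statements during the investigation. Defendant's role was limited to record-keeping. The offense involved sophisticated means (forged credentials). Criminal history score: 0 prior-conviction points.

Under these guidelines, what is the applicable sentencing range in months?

17-25 months

Base offense level for money laundering: 7.
S1 applies (level before this adjustment is 7 < 14, so +1): 7 + 1 = 8.
S2 applies: 8 − 2 = 6.
S3 applies: 6 + 2 = 8.
S4 applies: 8 + 2 = 10.
S5 does not apply.
Final offense level: 10.
Criminal history: 0 prior points → Category A (0-2).
Level 10 falls in the 10-14 band.
Grid: Level 10-14 × Category A = 17-25 months.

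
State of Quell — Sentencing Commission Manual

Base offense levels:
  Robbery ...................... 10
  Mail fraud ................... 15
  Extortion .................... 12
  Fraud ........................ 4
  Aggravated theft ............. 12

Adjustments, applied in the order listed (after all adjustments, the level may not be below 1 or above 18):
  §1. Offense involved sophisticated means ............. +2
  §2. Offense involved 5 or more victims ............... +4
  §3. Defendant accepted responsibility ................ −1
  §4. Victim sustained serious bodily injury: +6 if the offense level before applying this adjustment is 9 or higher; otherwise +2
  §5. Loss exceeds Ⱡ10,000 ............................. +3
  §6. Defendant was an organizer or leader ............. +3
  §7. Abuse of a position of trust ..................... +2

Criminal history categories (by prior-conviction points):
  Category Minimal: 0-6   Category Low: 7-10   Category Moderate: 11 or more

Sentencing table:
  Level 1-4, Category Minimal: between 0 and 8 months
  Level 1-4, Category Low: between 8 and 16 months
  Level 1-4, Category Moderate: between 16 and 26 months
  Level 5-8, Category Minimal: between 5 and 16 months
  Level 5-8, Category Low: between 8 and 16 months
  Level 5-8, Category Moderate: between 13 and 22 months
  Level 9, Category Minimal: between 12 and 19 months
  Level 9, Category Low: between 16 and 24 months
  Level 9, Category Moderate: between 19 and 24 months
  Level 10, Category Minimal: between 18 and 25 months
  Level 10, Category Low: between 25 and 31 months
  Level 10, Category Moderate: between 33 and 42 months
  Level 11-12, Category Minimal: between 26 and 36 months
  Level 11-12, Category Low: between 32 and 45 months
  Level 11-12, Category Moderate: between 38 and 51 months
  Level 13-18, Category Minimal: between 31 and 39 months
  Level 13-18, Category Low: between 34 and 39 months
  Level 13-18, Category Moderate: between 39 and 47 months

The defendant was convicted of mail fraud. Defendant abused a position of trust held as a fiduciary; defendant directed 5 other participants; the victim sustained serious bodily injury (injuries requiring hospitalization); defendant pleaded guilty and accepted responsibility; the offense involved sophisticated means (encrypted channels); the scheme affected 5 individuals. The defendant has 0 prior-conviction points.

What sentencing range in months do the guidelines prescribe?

31-39 months

Base offense level for mail fraud: 15.
§1 applies: 15 + 2 = 17.
§2 applies: 17 + 4 = 21.
§3 applies: 21 − 1 = 20.
§4 applies (level before this adjustment is 20 ≥ 9, so +6): 20 + 6 = 26.
§6 applies: 26 + 3 = 29.
§7 applies: 29 + 2 = 31.
Level 31 exceeds the maximum of 18; capped at 18.
Final offense level: 18.
Criminal history: 0 prior points → Category Minimal (0-6).
Level 18 falls in the 13-18 band.
Grid: Level 13-18 × Category Minimal = 31-39 months.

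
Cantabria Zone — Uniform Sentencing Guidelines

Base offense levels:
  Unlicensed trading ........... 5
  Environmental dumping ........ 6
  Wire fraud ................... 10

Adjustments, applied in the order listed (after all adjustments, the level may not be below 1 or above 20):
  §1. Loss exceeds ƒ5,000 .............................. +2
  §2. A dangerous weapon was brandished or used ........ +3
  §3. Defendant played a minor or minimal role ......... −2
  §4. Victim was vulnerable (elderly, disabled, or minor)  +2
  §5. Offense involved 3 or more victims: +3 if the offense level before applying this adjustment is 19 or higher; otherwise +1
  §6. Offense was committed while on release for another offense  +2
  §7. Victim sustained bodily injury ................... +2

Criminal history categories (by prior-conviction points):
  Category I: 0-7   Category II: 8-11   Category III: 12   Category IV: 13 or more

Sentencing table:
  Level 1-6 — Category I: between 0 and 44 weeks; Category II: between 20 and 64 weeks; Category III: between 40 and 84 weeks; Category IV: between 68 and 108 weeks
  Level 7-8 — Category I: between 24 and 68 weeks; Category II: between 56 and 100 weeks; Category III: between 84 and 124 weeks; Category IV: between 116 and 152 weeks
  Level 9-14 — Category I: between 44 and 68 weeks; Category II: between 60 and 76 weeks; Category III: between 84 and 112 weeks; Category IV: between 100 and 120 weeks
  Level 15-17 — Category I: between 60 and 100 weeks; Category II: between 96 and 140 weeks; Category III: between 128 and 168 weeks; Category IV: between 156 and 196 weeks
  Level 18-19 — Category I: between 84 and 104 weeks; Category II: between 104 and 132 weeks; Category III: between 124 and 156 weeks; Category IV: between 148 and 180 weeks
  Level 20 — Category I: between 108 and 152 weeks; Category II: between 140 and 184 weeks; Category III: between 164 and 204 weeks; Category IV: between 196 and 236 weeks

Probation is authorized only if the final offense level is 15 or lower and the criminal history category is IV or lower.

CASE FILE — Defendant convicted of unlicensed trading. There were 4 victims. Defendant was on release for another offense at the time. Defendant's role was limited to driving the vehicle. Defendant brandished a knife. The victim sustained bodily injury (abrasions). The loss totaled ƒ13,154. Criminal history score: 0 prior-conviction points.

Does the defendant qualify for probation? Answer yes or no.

Yes

Base offense level for unlicensed trading: 5.
§1 applies: 5 + 2 = 7.
§2 applies: 7 + 3 = 10.
§3 applies: 10 − 2 = 8.
§4 does not apply.
§5 applies (level before this adjustment is 8 < 19, so +1): 8 + 1 = 9.
§6 applies: 9 + 2 = 11.
§7 applies: 11 + 2 = 13.
Final offense level: 13.
Criminal history: 0 prior points → Category I (0-7).
Level 13 falls in the 9-14 band.
Grid: Level 9-14 × Category I = 44-68 weeks.
Probation check: level 13 ≤ 15 and category I ≤ IV → eligible.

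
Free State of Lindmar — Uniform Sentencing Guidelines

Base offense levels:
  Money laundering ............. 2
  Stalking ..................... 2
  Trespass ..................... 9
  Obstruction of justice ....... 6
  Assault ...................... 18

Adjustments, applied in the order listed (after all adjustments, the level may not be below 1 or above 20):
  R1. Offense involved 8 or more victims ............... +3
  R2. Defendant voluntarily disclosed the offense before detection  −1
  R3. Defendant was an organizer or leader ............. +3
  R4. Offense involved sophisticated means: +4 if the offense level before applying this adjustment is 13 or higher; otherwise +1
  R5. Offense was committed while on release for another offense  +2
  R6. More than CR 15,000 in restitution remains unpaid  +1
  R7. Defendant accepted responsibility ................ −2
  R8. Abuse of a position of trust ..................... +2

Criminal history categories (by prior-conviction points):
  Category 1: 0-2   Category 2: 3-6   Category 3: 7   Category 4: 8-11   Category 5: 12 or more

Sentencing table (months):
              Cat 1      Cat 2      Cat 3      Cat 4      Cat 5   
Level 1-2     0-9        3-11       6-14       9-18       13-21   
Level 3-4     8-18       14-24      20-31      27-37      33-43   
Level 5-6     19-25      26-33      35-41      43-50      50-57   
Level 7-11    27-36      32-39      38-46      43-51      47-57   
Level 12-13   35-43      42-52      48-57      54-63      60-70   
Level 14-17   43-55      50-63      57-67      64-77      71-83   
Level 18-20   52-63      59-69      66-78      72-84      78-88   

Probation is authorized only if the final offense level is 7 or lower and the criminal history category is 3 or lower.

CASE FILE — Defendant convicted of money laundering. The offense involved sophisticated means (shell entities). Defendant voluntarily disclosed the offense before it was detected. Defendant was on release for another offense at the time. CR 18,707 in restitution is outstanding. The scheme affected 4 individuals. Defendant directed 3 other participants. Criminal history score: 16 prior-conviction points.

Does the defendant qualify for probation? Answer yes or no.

Base offense level for money laundering: 2.
R2 applies: 2 − 1 = 1.
R3 applies: 1 + 3 = 4.
R4 applies (level before this adjustment is 4 < 13, so +1): 4 + 1 = 5.
R5 applies: 5 + 2 = 7.
R6 applies: 7 + 1 = 8.
Final offense level: 8.
Criminal history: 16 prior points → Category 5 (12+).
Level 8 falls in the 7-11 band.
Grid: Level 7-11 × Category 5 = 47-57 months.
Probation check: level 8 > 7 and category 5 > 3 → not eligible.

No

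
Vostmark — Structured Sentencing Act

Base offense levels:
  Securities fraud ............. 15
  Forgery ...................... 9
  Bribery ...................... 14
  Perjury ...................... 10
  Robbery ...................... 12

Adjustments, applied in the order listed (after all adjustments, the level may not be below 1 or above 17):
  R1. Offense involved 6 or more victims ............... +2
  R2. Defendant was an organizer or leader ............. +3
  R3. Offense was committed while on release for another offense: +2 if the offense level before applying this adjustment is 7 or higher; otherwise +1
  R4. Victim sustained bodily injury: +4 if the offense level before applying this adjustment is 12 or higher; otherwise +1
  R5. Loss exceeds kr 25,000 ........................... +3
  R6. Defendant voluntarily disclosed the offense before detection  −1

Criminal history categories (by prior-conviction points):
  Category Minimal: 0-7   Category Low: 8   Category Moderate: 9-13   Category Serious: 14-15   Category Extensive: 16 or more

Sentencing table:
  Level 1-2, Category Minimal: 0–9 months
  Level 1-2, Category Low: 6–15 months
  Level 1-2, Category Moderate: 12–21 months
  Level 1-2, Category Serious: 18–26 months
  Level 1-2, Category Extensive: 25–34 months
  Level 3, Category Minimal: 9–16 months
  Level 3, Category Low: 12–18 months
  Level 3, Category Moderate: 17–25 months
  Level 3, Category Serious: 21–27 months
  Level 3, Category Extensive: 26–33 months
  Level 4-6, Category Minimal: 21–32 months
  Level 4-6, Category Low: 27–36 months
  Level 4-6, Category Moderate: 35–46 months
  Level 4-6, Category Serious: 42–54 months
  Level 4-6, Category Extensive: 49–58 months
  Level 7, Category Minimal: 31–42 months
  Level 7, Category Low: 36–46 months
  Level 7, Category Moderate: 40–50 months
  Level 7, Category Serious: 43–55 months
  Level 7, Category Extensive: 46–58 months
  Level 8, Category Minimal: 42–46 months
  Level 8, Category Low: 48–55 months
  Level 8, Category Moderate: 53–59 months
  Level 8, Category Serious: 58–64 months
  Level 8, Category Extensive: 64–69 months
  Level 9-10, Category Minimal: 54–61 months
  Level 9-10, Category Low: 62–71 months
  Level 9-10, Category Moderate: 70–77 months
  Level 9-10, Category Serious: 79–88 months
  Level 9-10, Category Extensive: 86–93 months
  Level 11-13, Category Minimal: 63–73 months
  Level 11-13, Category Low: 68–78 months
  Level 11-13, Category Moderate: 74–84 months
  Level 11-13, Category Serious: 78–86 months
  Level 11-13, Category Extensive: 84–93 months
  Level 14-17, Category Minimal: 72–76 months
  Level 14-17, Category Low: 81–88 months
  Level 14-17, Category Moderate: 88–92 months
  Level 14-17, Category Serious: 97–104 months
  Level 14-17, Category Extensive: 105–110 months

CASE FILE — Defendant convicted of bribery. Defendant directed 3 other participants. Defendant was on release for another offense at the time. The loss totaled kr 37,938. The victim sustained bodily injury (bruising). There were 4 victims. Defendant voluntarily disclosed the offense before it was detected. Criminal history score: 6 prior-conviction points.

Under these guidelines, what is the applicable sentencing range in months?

Base offense level for bribery: 14.
R1 does not apply.
R2 applies: 14 + 3 = 17.
R3 applies (level before this adjustment is 17 ≥ 7, so +2): 17 + 2 = 19.
R4 applies (level before this adjustment is 19 ≥ 12, so +4): 19 + 4 = 23.
R5 applies: 23 + 3 = 26.
R6 applies: 26 − 1 = 25.
Level 25 exceeds the maximum of 17; capped at 17.
Final offense level: 17.
Criminal history: 6 prior points → Category Minimal (0-7).
Level 17 falls in the 14-17 band.
Grid: Level 14-17 × Category Minimal = 72-76 months.

72-76 months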